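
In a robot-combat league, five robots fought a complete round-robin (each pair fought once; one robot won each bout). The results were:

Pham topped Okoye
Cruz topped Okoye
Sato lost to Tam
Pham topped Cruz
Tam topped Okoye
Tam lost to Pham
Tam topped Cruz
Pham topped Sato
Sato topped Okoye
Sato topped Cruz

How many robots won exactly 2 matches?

Win totals: Cruz 1, Pham 4, Sato 2, Tam 3, Okoye 0.
Exactly 2: Sato — 1 robot.

1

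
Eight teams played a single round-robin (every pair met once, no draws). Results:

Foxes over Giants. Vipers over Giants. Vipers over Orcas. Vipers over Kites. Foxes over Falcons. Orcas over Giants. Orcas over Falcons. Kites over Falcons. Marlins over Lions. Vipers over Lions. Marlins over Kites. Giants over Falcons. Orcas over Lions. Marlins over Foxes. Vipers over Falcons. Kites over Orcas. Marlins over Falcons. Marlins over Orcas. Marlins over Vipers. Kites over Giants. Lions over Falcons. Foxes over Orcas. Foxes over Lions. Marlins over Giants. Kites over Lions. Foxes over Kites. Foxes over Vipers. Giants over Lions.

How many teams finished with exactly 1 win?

Win totals: Marlins 7, Orcas 3, Kites 4, Foxes 6, Vipers 5, Lions 1, Falcons 0, Giants 2.
Exactly 1: Lions — 1 team.

1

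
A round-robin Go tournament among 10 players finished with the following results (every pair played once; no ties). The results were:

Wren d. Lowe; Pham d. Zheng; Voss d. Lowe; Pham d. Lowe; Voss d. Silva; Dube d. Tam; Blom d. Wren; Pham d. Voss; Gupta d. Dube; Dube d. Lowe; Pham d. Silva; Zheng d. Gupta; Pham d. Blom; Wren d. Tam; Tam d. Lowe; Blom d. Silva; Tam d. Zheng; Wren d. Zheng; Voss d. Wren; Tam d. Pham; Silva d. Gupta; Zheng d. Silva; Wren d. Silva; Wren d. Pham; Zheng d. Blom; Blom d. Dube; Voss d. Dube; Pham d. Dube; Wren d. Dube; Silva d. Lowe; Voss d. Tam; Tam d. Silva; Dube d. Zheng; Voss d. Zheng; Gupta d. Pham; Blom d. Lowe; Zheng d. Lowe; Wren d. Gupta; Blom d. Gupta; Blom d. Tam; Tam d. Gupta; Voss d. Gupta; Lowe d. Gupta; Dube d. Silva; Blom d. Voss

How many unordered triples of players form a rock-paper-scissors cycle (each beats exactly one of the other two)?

18

Win totals: Pham 6, Gupta 2, Lowe 1, Voss 7, Tam 5, Silva 2, Wren 7, Dube 4, Blom 7, Zheng 4.
A player with w wins dominates both others in C(w,2) triples; summing gives 15 + 1 + 0 + 21 + 10 + 1 + 21 + 6 + 21 + 6 = 102 transitive triples.
Total triples C(10,3) = 120, so cyclic triples = 120 − 102 = 18.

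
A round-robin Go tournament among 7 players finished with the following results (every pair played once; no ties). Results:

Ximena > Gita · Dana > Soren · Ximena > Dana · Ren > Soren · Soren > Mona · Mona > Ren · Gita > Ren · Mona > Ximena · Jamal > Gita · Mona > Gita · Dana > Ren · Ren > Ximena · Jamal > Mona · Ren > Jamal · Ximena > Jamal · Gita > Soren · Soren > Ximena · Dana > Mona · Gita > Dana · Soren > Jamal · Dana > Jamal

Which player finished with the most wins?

Dana

Win totals: Ximena 3, Dana 4, Gita 3, Jamal 2, Soren 3, Ren 3, Mona 3.
Dana leads with 4 wins (next highest: 3).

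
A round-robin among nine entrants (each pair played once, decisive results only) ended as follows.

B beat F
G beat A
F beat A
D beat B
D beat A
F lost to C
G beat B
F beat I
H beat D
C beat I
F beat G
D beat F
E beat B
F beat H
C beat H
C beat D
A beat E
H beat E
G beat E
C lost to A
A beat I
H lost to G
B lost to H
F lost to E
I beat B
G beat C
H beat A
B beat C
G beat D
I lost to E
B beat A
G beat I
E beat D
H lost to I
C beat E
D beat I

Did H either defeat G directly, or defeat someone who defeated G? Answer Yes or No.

H did not beat G directly.
H beat A, B, D, E, but each of them lost to G. No two-step path.

No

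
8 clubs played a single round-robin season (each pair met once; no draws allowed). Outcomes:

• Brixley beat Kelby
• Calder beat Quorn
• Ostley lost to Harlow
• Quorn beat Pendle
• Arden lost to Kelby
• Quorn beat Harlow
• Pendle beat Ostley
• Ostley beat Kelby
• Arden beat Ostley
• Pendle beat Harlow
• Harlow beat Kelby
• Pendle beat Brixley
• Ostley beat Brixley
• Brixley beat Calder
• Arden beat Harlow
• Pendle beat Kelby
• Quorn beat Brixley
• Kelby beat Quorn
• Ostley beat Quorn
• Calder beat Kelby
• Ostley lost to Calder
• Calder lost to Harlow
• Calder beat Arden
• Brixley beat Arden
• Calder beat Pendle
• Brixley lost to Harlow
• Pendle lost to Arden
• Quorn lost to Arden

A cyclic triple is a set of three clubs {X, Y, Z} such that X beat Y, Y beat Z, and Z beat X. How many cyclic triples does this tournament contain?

18

Win totals: Kelby 2, Harlow 4, Arden 4, Quorn 3, Ostley 3, Brixley 3, Calder 5, Pendle 4.
A club with w wins dominates both others in C(w,2) triples; summing gives 1 + 6 + 6 + 3 + 3 + 3 + 10 + 6 = 38 transitive triples.
Total triples C(8,3) = 56, so cyclic triples = 56 − 38 = 18.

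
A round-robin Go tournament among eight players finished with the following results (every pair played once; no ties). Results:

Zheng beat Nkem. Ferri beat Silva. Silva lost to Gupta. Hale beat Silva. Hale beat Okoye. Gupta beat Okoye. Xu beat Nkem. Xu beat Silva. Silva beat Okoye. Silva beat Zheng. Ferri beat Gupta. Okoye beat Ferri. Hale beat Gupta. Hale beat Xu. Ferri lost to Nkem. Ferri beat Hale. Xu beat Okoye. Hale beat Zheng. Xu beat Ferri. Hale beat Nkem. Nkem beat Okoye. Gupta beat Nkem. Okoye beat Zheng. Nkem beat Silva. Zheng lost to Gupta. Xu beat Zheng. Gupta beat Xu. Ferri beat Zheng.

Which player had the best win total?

Win totals: Ferri 4, Hale 6, Gupta 5, Zheng 1, Xu 5, Okoye 2, Silva 2, Nkem 3.
Hale leads with 6 wins (next highest: 5).

Hale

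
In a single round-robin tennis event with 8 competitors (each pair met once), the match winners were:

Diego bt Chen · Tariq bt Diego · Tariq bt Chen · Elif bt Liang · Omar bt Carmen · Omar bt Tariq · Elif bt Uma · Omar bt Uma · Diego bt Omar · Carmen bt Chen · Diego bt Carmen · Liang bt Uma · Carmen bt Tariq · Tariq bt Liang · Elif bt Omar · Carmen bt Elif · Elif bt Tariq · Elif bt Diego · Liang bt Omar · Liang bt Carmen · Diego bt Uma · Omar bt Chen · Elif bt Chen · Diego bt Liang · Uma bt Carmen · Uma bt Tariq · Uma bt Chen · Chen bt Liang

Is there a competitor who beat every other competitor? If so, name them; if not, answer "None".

None

Highest win total is Elif with 6 (out of 7 possible).
Elif lost to Carmen, so no competitor went undefeated.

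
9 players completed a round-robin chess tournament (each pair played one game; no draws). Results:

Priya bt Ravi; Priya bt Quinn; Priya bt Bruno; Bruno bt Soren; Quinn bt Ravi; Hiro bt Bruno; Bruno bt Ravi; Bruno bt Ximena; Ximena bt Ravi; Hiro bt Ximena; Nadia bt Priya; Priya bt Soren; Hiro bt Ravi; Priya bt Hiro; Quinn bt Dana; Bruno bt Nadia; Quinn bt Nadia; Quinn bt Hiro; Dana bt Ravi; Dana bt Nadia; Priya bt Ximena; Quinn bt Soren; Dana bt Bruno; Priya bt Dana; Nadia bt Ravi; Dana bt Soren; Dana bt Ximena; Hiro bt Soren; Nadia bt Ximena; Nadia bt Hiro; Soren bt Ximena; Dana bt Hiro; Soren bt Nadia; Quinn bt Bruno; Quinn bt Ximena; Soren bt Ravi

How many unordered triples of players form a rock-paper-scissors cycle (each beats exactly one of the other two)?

Win totals: Dana 6, Priya 7, Quinn 7, Soren 3, Ravi 0, Ximena 1, Bruno 4, Hiro 4, Nadia 4.
A player with w wins dominates both others in C(w,2) triples; summing gives 15 + 21 + 21 + 3 + 0 + 0 + 6 + 6 + 6 = 78 transitive triples.
Total triples C(9,3) = 84, so cyclic triples = 84 − 78 = 6.

6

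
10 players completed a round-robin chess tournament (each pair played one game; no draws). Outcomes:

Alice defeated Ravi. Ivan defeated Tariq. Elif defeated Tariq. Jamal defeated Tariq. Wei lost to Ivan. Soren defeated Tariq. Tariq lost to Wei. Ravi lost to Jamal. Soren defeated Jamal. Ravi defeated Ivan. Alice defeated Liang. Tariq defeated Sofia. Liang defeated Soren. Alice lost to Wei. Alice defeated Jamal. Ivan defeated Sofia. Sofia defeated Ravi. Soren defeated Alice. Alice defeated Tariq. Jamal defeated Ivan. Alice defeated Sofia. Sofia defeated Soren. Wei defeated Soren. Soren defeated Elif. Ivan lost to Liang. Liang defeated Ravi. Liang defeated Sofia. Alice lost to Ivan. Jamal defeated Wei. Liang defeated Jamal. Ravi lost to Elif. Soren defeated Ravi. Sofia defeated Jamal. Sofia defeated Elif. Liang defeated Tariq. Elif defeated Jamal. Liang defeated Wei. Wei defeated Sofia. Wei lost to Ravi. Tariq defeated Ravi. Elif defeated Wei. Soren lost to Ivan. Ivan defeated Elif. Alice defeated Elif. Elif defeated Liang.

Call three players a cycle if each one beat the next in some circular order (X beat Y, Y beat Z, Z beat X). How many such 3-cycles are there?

Win totals: Sofia 4, Elif 5, Jamal 4, Alice 6, Wei 4, Tariq 2, Soren 5, Liang 7, Ravi 2, Ivan 6.
A player with w wins dominates both others in C(w,2) triples; summing gives 6 + 10 + 6 + 15 + 6 + 1 + 10 + 21 + 1 + 15 = 91 transitive triples.
Total triples C(10,3) = 120, so cyclic triples = 120 − 91 = 29.

29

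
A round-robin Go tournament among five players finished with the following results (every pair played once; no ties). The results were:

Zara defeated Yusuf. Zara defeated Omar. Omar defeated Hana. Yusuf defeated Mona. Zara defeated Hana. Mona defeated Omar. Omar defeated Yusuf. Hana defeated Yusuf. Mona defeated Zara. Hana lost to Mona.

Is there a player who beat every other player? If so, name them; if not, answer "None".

Highest win total is Zara with 3 (out of 4 possible).
Zara lost to Mona, so no player went undefeated.

None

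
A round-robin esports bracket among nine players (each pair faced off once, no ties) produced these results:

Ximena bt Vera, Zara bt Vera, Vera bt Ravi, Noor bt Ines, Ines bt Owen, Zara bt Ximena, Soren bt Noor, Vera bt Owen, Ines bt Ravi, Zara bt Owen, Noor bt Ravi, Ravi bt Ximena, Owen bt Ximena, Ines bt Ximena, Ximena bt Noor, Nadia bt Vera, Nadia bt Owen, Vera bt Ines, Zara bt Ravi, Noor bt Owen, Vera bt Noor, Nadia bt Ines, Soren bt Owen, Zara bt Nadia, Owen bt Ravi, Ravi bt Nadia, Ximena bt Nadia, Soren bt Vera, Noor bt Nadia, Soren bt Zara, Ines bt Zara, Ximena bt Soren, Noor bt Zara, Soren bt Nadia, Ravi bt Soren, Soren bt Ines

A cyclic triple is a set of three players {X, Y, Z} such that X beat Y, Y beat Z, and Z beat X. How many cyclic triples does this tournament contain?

Win totals: Noor 5, Zara 5, Owen 2, Nadia 3, Ines 4, Ravi 3, Soren 6, Vera 4, Ximena 4.
A player with w wins dominates both others in C(w,2) triples; summing gives 10 + 10 + 1 + 3 + 6 + 3 + 15 + 6 + 6 = 60 transitive triples.
Total triples C(9,3) = 84, so cyclic triples = 84 − 60 = 24.

24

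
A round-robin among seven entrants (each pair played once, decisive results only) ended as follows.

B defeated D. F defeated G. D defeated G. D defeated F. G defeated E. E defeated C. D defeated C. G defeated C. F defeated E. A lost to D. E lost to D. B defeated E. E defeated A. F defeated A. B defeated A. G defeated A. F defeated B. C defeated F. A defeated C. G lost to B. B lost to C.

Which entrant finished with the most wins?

Win totals: A 1, B 4, C 2, D 5, E 2, F 4, G 3.
D leads with 5 wins (next highest: 4).

D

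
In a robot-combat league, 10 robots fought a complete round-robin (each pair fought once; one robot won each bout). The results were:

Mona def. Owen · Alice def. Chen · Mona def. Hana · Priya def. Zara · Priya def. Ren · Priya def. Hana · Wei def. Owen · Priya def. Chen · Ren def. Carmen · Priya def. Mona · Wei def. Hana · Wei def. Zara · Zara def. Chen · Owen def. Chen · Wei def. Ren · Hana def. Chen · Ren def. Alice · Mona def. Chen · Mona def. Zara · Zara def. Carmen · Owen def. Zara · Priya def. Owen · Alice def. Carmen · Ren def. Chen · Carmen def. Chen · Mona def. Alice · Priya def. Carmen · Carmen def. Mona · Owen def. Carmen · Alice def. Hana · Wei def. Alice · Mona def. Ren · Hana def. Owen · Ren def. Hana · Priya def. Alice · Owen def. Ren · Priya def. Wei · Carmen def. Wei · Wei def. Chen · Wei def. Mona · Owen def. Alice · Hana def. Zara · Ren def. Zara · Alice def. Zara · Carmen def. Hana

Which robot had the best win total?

Win totals: Alice 4, Owen 5, Priya 9, Carmen 4, Ren 5, Zara 2, Mona 6, Chen 0, Wei 7, Hana 3.
Priya leads with 9 wins (next highest: 7).

Priya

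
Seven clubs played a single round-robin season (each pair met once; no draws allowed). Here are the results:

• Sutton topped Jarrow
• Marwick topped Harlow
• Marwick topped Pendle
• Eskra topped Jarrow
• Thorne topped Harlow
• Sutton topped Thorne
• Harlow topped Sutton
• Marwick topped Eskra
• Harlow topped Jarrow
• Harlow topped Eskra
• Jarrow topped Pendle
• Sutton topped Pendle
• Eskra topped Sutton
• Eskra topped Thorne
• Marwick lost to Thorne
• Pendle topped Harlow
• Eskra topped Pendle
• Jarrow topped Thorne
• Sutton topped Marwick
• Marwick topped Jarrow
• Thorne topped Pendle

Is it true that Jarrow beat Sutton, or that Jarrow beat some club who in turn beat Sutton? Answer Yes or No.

No

Jarrow did not beat Sutton directly.
Jarrow beat Thorne, Pendle, but each of them lost to Sutton. No two-step path.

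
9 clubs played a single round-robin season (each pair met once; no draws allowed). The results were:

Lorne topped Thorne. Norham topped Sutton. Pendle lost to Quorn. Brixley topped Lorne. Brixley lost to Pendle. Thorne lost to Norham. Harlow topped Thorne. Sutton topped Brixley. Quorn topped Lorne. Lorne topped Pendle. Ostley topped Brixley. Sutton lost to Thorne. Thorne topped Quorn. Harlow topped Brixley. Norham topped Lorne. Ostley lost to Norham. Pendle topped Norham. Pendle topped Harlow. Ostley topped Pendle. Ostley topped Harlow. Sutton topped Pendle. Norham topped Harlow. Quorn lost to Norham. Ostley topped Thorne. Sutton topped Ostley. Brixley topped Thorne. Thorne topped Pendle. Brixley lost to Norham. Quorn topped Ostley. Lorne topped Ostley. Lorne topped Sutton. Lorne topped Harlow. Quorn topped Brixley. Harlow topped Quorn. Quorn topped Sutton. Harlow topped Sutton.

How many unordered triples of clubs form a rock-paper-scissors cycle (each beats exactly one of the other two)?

Win totals: Lorne 5, Brixley 2, Thorne 3, Norham 7, Sutton 3, Quorn 5, Ostley 4, Pendle 3, Harlow 4.
A club with w wins dominates both others in C(w,2) triples; summing gives 10 + 1 + 3 + 21 + 3 + 10 + 6 + 3 + 6 = 63 transitive triples.
Total triples C(9,3) = 84, so cyclic triples = 84 − 63 = 21.

21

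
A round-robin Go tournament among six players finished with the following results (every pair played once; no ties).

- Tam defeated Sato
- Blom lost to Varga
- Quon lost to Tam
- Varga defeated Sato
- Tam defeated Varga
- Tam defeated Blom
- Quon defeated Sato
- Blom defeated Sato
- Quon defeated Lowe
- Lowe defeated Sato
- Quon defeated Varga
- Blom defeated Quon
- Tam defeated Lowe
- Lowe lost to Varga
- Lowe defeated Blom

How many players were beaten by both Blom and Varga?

Blom beat: Quon, Sato.
Varga beat: Lowe, Blom, Sato.
Both beat: Sato — 1.

1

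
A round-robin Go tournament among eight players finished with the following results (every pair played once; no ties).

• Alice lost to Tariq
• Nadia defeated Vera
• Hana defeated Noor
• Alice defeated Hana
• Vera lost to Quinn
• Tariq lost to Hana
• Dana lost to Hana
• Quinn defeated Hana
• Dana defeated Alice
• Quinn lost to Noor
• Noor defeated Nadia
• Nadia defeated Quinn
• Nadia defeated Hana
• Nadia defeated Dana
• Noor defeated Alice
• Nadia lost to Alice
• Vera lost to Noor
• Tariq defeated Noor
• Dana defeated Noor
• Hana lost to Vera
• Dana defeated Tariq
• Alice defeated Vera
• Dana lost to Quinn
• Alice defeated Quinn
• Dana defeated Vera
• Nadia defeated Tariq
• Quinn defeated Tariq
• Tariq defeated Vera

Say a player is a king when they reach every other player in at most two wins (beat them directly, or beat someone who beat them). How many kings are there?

5

Dana reaches everyone (king).
Hana reaches everyone (king).
Noor reaches everyone (king).
Quinn cannot reach Nadia in two steps.
Tariq cannot reach Dana in two steps.
Alice reaches everyone (king).
Nadia reaches everyone (king).
Vera cannot reach Quinn, Alice, Nadia in two steps.
Kings: Dana, Hana, Noor, Alice, Nadia — 5.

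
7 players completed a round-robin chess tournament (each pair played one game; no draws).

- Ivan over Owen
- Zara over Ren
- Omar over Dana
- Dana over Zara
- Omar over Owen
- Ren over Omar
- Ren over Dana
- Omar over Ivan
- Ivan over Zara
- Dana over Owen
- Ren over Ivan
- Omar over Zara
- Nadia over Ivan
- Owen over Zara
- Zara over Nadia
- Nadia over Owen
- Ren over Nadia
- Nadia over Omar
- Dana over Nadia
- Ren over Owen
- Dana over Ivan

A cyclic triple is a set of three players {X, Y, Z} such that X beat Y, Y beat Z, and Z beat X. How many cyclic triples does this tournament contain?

8

Win totals: Omar 4, Ivan 2, Zara 2, Dana 4, Ren 5, Owen 1, Nadia 3.
A player with w wins dominates both others in C(w,2) triples; summing gives 6 + 1 + 1 + 6 + 10 + 0 + 3 = 27 transitive triples.
Total triples C(7,3) = 35, so cyclic triples = 35 − 27 = 8.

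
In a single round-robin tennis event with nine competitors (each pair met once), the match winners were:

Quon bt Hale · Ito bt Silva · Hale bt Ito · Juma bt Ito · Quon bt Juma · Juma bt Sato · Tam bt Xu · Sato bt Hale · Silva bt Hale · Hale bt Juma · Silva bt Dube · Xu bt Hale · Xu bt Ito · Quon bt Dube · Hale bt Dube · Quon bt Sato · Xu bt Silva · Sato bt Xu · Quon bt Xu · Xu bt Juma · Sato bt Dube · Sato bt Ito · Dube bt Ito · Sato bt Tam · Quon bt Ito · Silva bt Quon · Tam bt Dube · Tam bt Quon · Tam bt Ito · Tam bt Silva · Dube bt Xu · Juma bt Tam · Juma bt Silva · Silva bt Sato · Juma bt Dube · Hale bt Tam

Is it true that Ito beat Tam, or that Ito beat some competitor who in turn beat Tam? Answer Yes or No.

Ito did not beat Tam directly.
Ito beat Silva, but each of them lost to Tam. No two-step path.

No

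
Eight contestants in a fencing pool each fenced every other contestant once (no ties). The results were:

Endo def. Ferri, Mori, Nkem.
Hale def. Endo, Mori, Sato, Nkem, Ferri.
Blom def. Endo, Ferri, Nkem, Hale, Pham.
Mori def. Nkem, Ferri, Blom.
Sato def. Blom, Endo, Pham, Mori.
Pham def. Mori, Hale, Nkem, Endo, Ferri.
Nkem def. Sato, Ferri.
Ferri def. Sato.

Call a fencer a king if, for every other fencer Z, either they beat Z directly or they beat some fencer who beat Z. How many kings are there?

5

Nkem cannot reach Hale in two steps.
Blom reaches everyone (king).
Endo cannot reach Pham, Hale in two steps.
Pham reaches everyone (king).
Mori reaches everyone (king).
Sato reaches everyone (king).
Ferri cannot reach Nkem, Hale in two steps.
Hale reaches everyone (king).
Kings: Blom, Pham, Mori, Sato, Hale — 5.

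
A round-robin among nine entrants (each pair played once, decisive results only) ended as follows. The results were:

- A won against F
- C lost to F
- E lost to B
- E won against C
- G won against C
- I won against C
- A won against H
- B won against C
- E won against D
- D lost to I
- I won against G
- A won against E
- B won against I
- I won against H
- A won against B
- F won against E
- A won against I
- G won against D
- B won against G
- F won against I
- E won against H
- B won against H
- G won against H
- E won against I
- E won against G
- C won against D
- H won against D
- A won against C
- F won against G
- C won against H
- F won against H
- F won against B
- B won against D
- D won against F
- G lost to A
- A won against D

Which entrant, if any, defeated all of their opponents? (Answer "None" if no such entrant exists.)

A

A has 8 wins out of 8 opponents — a perfect record.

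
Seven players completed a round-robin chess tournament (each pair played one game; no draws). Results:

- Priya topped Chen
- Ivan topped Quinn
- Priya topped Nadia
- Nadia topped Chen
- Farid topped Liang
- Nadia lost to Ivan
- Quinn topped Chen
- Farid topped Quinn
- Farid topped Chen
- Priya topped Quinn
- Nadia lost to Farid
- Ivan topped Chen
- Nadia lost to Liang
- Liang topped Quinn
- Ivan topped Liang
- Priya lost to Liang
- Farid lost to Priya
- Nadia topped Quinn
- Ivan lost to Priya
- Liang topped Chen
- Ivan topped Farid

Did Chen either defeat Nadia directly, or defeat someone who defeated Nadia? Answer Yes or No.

Chen did not beat Nadia directly.
Chen beat no one, so there is no intermediate player.

No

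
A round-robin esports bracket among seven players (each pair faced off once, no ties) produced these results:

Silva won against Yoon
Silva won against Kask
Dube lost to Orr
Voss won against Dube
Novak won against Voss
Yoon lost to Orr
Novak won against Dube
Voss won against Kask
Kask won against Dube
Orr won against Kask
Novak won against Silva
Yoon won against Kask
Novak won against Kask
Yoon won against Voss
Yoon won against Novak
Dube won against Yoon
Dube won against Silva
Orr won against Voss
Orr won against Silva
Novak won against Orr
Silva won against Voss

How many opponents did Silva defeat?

3

Silva's results: beat Kask, Voss, Yoon; lost to Novak, Orr, Dube.
That is 3 wins.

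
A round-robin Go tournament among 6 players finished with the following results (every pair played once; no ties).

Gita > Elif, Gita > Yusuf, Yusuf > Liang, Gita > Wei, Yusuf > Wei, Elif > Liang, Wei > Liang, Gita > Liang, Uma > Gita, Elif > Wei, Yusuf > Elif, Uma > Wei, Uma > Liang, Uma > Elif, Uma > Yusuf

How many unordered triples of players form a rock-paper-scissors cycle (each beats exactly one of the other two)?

Win totals: Gita 4, Elif 2, Wei 1, Liang 0, Yusuf 3, Uma 5.
A player with w wins dominates both others in C(w,2) triples; summing gives 6 + 1 + 0 + 0 + 3 + 10 = 20 transitive triples.
Total triples C(6,3) = 20, so cyclic triples = 20 − 20 = 0.

0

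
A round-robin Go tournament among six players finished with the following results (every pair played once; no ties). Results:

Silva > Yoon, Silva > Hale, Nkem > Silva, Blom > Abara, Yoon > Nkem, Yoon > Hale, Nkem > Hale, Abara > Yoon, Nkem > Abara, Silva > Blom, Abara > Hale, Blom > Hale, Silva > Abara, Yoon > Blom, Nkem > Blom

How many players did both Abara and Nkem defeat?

1

Abara beat: Yoon, Hale.
Nkem beat: Silva, Abara, Blom, Hale.
Both beat: Hale — 1.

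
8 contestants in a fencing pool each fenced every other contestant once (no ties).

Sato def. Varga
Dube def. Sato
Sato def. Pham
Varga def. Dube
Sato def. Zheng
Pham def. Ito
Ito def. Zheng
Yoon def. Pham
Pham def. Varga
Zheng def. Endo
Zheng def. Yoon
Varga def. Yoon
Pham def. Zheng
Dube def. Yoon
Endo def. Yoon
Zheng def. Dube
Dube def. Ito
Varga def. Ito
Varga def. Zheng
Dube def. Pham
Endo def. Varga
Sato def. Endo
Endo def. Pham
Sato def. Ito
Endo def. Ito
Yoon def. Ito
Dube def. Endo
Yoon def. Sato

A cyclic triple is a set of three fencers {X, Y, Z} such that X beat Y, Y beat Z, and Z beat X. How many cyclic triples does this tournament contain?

15

Win totals: Dube 5, Sato 5, Pham 3, Varga 4, Yoon 3, Zheng 3, Ito 1, Endo 4.
A fencer with w wins dominates both others in C(w,2) triples; summing gives 10 + 10 + 3 + 6 + 3 + 3 + 0 + 6 = 41 transitive triples.
Total triples C(8,3) = 56, so cyclic triples = 56 − 41 = 15.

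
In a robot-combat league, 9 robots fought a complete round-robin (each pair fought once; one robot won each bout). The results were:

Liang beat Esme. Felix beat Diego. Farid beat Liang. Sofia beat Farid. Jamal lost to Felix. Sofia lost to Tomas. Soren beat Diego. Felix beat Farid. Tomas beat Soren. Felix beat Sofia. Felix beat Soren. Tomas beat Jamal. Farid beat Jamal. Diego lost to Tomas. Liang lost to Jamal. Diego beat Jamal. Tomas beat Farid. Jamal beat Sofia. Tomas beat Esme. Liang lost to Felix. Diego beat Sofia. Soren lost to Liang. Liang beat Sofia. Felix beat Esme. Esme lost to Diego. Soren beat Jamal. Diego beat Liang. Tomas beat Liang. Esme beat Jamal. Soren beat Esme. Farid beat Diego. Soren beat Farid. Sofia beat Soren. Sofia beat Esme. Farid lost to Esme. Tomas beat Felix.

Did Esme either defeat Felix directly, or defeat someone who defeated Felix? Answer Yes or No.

Esme did not beat Felix directly.
Esme beat Jamal, Farid, but each of them lost to Felix. No two-step path.

No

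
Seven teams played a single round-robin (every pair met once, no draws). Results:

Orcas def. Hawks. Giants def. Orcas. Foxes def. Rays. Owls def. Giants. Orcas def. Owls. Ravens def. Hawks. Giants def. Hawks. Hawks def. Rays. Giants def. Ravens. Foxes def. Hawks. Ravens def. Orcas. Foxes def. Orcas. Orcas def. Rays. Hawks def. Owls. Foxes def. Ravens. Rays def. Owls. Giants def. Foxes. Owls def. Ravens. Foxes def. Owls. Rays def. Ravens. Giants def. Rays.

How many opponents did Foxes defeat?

Foxes' results: beat Hawks, Orcas, Owls, Ravens, Rays; lost to Giants.
That is 5 wins.

5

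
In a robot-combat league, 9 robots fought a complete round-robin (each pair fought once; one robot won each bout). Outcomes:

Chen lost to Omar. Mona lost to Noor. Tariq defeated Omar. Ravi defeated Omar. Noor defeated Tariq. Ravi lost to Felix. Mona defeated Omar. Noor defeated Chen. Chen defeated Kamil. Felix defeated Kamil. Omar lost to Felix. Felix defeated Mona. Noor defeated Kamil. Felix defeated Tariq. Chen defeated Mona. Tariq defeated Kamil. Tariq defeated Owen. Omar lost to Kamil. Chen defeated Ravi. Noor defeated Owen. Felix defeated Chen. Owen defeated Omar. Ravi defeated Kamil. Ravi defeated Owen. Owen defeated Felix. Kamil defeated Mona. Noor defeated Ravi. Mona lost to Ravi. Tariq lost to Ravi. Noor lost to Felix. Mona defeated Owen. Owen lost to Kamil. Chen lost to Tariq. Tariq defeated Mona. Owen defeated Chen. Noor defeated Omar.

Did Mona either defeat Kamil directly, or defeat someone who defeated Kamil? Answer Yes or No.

Mona did not beat Kamil directly.
Mona beat Owen, Omar, but each of them lost to Kamil. No two-step path.

No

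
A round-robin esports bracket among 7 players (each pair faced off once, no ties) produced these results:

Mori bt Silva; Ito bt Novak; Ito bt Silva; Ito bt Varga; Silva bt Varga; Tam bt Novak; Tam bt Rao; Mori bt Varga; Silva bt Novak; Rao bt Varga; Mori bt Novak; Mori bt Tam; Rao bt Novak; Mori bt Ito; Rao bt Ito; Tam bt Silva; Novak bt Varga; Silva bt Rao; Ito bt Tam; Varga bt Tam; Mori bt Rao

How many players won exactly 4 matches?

1

Win totals: Tam 3, Mori 6, Ito 4, Varga 1, Silva 3, Rao 3, Novak 1.
Exactly 4: Ito — 1 player.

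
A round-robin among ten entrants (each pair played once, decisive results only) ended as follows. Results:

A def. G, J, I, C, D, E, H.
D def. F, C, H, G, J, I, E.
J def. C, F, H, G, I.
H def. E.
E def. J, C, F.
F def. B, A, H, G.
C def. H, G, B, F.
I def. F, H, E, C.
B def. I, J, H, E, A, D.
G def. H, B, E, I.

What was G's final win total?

4

G's results: beat B, E, H, I; lost to A, C, D, F, J.
That is 4 wins.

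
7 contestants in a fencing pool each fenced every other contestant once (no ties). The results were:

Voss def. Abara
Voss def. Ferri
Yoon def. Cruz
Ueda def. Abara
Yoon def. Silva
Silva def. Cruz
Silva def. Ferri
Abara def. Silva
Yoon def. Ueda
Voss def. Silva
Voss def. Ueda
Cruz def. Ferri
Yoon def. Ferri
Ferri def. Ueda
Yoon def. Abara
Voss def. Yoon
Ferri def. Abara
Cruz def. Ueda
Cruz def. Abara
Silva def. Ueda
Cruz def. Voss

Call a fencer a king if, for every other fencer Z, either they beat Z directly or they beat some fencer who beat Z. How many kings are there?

Voss reaches everyone (king).
Ferri cannot reach Voss, Cruz, Yoon in two steps.
Abara cannot reach Voss, Yoon in two steps.
Ueda cannot reach Voss, Ferri, Cruz, Yoon in two steps.
Silva cannot reach Yoon in two steps.
Cruz reaches everyone (king).
Yoon reaches everyone (king).
Kings: Voss, Cruz, Yoon — 3.

3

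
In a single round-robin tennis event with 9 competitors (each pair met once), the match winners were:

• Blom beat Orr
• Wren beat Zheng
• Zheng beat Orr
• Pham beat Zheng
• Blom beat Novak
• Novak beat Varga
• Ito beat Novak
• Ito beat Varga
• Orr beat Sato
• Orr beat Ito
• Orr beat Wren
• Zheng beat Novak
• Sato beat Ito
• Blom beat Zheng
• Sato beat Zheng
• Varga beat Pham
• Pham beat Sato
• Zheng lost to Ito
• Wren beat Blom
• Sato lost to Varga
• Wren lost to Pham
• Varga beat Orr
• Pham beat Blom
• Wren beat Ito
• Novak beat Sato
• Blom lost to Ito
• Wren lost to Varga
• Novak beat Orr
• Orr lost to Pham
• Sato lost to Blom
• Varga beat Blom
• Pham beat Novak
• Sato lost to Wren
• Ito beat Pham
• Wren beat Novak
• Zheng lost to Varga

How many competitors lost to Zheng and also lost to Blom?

Zheng beat: Orr, Novak.
Blom beat: Sato, Zheng, Orr, Novak.
Both beat: Orr, Novak — 2.

2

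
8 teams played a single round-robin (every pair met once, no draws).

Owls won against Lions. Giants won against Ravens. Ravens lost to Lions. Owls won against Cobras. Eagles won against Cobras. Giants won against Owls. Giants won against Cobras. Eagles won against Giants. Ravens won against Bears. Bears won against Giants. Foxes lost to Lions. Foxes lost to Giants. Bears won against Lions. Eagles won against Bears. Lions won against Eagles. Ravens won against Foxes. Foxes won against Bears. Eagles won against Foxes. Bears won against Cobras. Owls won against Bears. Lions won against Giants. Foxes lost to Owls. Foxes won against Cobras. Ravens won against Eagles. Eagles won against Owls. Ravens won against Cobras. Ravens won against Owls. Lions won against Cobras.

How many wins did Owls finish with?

Owls' results: beat Lions, Foxes, Bears, Cobras; lost to Eagles, Giants, Ravens.
That is 4 wins.

4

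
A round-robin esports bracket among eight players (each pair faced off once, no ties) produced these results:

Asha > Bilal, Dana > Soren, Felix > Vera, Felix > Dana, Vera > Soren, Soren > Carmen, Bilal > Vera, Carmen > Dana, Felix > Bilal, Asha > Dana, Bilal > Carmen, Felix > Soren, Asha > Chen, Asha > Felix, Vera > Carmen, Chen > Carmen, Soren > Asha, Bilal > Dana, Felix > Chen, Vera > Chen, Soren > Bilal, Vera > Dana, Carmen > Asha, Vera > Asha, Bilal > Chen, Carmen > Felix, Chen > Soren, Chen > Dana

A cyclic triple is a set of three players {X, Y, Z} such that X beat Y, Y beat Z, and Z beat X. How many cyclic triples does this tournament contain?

15

Win totals: Chen 3, Dana 1, Felix 5, Soren 3, Carmen 3, Asha 4, Bilal 4, Vera 5.
A player with w wins dominates both others in C(w,2) triples; summing gives 3 + 0 + 10 + 3 + 3 + 6 + 6 + 10 = 41 transitive triples.
Total triples C(8,3) = 56, so cyclic triples = 56 − 41 = 15.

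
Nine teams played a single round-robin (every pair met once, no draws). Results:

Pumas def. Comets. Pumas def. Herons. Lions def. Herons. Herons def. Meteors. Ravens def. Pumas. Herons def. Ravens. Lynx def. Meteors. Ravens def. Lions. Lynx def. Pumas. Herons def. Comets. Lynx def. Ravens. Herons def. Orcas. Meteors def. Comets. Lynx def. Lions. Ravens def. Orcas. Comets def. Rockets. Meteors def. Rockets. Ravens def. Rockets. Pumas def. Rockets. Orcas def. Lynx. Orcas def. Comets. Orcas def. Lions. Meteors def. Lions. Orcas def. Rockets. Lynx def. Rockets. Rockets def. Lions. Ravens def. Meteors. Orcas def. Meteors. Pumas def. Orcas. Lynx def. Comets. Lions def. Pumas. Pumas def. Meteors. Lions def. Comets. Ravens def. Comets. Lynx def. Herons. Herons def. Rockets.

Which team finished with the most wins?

Lynx

Win totals: Meteors 3, Ravens 6, Comets 1, Lynx 7, Pumas 5, Orcas 5, Lions 3, Herons 5, Rockets 1.
Lynx leads with 7 wins (next highest: 6).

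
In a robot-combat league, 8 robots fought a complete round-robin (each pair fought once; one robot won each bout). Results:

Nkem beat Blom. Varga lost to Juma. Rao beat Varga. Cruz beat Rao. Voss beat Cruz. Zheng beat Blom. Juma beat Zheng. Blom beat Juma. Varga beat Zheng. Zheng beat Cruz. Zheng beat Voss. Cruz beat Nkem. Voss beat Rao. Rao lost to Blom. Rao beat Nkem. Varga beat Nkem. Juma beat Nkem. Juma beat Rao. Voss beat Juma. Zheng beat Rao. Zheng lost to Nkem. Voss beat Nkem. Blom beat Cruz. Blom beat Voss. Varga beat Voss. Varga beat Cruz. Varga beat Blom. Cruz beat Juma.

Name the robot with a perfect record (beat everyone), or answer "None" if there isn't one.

None

Highest win total is Varga with 5 (out of 7 possible).
Varga lost to Juma, Rao, so no robot went undefeated.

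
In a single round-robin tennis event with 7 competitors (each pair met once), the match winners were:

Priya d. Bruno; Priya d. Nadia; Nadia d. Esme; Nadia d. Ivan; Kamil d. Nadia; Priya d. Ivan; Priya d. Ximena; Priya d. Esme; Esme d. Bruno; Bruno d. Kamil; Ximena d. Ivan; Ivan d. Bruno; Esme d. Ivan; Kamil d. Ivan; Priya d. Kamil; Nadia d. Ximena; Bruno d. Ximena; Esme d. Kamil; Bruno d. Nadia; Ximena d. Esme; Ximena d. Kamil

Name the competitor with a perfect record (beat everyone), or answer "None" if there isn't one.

Priya has 6 wins out of 6 opponents — a perfect record.

Priya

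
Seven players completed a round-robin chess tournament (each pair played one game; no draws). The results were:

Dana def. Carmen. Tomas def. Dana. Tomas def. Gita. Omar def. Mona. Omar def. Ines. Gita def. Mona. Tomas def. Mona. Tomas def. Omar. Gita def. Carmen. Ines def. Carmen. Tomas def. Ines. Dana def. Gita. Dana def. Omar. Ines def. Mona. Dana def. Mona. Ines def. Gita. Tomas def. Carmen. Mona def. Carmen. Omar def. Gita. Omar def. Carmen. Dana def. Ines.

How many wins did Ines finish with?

3

Ines' results: beat Mona, Carmen, Gita; lost to Dana, Tomas, Omar.
That is 3 wins.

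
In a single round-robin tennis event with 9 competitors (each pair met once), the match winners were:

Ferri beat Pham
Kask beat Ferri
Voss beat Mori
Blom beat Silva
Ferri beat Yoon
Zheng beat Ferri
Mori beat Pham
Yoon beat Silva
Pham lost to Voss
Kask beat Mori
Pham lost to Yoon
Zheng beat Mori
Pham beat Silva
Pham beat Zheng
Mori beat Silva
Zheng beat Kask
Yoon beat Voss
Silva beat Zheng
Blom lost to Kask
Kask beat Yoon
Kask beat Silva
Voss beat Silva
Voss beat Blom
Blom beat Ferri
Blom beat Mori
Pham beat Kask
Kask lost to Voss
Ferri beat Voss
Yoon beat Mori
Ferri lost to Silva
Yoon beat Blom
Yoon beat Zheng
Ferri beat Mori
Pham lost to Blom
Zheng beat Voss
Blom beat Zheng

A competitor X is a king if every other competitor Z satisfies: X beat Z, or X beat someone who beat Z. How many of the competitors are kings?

7

Blom reaches everyone (king).
Silva cannot reach Blom in two steps.
Mori cannot reach Blom, Yoon, Voss in two steps.
Kask reaches everyone (king).
Yoon reaches everyone (king).
Voss reaches everyone (king).
Ferri reaches everyone (king).
Pham reaches everyone (king).
Zheng reaches everyone (king).
Kings: Blom, Kask, Yoon, Voss, Ferri, Pham, Zheng — 7.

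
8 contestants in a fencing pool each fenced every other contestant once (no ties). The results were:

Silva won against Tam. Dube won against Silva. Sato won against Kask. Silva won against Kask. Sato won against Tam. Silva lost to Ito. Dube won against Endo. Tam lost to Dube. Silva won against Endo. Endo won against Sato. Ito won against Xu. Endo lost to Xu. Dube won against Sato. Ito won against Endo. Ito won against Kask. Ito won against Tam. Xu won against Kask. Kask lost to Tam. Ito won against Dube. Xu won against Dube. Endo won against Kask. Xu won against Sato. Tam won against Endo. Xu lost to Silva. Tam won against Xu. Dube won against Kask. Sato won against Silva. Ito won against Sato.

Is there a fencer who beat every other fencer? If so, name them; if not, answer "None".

Ito has 7 wins out of 7 opponents — a perfect record.

Ito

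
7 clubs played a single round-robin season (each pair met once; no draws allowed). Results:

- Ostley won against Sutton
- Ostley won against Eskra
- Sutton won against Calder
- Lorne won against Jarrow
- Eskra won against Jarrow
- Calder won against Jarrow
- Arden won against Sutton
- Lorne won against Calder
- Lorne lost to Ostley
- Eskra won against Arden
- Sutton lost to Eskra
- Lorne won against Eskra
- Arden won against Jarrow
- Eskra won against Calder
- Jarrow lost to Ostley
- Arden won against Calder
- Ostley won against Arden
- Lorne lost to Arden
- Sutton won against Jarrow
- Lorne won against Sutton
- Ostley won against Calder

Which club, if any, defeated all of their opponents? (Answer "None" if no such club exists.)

Ostley

Ostley has 6 wins out of 6 opponents — a perfect record.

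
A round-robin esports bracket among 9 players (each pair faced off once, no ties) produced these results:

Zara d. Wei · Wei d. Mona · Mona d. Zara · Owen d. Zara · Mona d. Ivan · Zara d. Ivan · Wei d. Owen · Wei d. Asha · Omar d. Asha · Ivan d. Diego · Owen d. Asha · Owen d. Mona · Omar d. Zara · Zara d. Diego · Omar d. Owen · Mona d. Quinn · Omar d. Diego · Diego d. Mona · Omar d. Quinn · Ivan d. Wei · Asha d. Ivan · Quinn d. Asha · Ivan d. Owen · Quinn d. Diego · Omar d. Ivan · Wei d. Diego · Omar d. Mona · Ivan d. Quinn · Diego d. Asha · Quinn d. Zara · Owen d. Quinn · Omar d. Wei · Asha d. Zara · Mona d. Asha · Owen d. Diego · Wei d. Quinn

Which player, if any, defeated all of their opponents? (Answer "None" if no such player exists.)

Omar

Omar has 8 wins out of 8 opponents — a perfect record.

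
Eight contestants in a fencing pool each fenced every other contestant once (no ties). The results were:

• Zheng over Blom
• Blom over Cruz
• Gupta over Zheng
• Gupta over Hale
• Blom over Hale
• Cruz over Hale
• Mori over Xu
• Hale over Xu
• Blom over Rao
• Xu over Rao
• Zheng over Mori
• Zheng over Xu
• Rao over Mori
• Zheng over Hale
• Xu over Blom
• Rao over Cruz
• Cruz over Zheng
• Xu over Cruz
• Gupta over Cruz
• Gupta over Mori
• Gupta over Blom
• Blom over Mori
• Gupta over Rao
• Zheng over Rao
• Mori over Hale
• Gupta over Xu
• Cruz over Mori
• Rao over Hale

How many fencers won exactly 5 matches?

Win totals: Zheng 5, Mori 2, Cruz 3, Rao 3, Gupta 7, Blom 4, Xu 3, Hale 1.
Exactly 5: Zheng — 1 fencer.

1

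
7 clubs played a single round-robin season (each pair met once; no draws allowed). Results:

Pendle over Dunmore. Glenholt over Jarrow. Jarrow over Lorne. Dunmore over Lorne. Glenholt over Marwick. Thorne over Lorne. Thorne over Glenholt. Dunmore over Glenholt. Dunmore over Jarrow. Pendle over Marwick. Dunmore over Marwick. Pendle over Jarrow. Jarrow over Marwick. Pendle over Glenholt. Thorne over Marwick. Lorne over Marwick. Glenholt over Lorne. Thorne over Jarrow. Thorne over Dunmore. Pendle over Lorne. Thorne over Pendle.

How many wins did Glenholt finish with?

3

Glenholt's results: beat Lorne, Marwick, Jarrow; lost to Pendle, Dunmore, Thorne.
That is 3 wins.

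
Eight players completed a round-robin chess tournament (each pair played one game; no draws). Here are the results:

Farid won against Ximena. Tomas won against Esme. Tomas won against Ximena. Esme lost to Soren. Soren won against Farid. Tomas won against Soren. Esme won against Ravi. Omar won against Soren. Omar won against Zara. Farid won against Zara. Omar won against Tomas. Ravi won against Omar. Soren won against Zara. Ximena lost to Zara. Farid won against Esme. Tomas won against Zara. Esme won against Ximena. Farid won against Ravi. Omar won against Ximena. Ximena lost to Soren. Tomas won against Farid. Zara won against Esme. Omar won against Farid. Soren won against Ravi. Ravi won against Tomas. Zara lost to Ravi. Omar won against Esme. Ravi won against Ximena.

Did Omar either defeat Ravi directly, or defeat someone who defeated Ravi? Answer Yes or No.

Yes

Omar did not beat Ravi directly.
Omar beat Tomas, Ximena, Esme, Zara, Soren, Farid. Of those, Esme beat Ravi.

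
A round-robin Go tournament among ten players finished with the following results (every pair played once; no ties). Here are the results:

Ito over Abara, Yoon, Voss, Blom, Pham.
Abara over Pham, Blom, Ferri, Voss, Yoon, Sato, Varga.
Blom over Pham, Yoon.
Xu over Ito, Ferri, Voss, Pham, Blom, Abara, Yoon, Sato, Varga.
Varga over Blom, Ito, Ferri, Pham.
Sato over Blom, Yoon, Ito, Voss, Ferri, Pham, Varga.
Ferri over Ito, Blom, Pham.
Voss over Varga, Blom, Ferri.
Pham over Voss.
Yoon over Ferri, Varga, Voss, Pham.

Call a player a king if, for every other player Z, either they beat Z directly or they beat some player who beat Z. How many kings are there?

1

Blom cannot reach Sato, Abara, Xu, Ito in two steps.
Yoon cannot reach Sato, Abara, Xu in two steps.
Sato cannot reach Xu in two steps.
Pham cannot reach Yoon, Sato, Abara, Xu, Ito in two steps.
Voss cannot reach Sato, Abara, Xu in two steps.
Abara cannot reach Xu in two steps.
Ferri cannot reach Sato, Xu, Varga in two steps.
Xu reaches everyone (king).
Varga cannot reach Sato, Xu in two steps.
Ito cannot reach Xu in two steps.
Kings: Xu — 1.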